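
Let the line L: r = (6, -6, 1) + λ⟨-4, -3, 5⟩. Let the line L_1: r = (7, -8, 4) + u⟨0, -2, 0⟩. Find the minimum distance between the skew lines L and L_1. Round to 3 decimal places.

2.655

Common perpendicular direction n = (-4, -3, 5) × (0, -2, 0) = (10, 0, 8).
With w = (7, -8, 4) − (6, -6, 1) = (1, -2, 3), w · n = 34.
Distance = |w · n| / |n| = |34| / √164 ≈ 2.655.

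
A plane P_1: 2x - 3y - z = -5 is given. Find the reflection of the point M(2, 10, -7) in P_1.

(6, 4, -9)

λ = (n·M − d)/|n|² = (-19 − (-5))/14 = -1.
Reflection = M − 2λn = (2, 10, -7) − (-2)·(2, -3, -1) = (6, 4, -9).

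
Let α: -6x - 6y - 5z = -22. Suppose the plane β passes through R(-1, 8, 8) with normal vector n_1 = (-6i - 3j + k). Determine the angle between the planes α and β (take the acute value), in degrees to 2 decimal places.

β: n_1·r = n_1·R gives -6x - 3y + z = -10.
cos θ = |n₁·n₂| / (|n₁||n₂|) = |49| / (√97 · √46).
θ = arccos(0.73355) ≈ 42.81°.

42.81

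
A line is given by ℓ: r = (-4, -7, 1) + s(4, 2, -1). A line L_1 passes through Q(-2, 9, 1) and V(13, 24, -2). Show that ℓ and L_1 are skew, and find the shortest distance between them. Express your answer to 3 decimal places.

0.953

A direction vector for L_1 is V − Q = (15, 15, -3).
Common perpendicular direction n = (4, 2, -1) × (15, 15, -3) = (9, -3, 30).
With w = (-2, 9, 1) − (-4, -7, 1) = (2, 16, 0), w · n = -30.
Since n ≠ 0 the lines are not parallel, and w · n = -30 ≠ 0 so they do not intersect; hence they are skew.
Distance = |w · n| / |n| = |-30| / √990 ≈ 0.953.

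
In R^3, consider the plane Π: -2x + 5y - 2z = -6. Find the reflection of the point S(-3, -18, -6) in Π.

λ = (n·S − d)/|n|² = (-72 − (-6))/33 = -2.
Reflection = S − 2λn = (-3, -18, -6) − (-4)·(-2, 5, -2) = (-11, 2, -14).

(-11, 2, -14)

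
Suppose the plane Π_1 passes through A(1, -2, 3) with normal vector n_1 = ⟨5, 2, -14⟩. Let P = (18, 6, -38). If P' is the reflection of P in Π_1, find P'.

(-12, -6, 46)

Π_1: n_1·r = n_1·A gives 5x + 2y - 14z = -41.
λ = (n·P − d)/|n|² = (634 − (-41))/225 = 3.
Reflection = P − 2λn = (18, 6, -38) − 6·(5, 2, -14) = (-12, -6, 46).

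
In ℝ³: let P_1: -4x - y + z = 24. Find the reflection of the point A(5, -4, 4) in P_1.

λ = (n·A − d)/|n|² = (-12 − 24)/18 = -2.
Reflection = A − 2λn = (5, -4, 4) − (-4)·(-4, -1, 1) = (-11, -8, 8).

(-11, -8, 8)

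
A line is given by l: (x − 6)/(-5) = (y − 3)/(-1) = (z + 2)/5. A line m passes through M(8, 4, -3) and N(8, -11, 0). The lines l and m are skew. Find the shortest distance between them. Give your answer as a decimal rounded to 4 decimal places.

0.7997

l has direction (-5, -1, 5) through (6, 3, -2).
A direction vector for m is N − M = (0, -15, 3).
Common perpendicular direction n = (-5, -1, 5) × (0, -15, 3) = (72, 15, 75).
With w = (8, 4, -3) − (6, 3, -2) = (2, 1, -1), w · n = 84.
Distance = |w · n| / |n| = |84| / √11034 ≈ 0.7997.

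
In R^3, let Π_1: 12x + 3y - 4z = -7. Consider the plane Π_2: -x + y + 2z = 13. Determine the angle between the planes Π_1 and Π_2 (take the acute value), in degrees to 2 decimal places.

57.73

cos θ = |n₁·n₂| / (|n₁||n₂|) = |-17| / (√169 · √6).
θ = arccos(0.53386) ≈ 57.73°.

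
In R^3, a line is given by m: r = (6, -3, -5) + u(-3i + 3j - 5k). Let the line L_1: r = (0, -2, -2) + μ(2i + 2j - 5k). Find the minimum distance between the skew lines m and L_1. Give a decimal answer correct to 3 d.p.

Common perpendicular direction n = (-3, 3, -5) × (2, 2, -5) = (-5, -25, -12).
With w = (0, -2, -2) − (6, -3, -5) = (-6, 1, 3), w · n = -31.
Distance = |w · n| / |n| = |-31| / √794 ≈ 1.100.

1.100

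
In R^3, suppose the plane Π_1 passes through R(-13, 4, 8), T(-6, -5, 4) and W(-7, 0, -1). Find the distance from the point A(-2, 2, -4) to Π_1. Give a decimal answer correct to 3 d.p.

RT = (7, -9, -4), RW = (6, -4, -9); a normal to Π_1 is RT × RW = (65, 39, 26).
Using R: Π_1 has equation 65x + 39y + 26z = -481.
n·A − d = (65)·(-2) + (39)·(2) + (26)·(-4) − (-481) = 325; |n| = √6422.
Distance = |325| / √6422 = 325/√6422 ≈ 4.056.

4.056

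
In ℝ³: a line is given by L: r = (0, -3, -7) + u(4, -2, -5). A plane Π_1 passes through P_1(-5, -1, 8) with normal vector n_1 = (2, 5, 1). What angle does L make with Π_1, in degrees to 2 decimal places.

10.98

Π_1: n_1·r = n_1·P_1 gives 2x + 5y + z = -7.
sin θ = |n·v| / (|n||v|) = |-7| / (√30 · √45) = 0.19052.
θ ≈ 10.98°.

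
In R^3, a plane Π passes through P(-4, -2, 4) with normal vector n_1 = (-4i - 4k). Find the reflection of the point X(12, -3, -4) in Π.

(4, -3, -12)

Π: n_1·r = n_1·P gives -4x - 4z = 0.
λ = (n·X − d)/|n|² = (-32 − 0)/32 = -1.
Reflection = X − 2λn = (12, -3, -4) − (-2)·(-4, 0, -4) = (4, -3, -12).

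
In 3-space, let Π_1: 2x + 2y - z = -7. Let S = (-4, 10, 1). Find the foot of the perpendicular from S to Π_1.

Foot = S − λn with λ = (n·S − d)/|n|² = (11 − (-7))/9 = 2.
Foot = (-4, 10, 1) − 2·(2, 2, -1) = (-8, 6, 3).

(-8, 6, 3)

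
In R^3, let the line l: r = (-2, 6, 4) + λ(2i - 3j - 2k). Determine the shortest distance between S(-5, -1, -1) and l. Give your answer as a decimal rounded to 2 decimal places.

Taking (-2, 6, 4) on l with direction v = (2, -3, -2): w = S − (-2, 6, 4) = (-3, -7, -5), and w × v = (-1, -16, 23).
Distance = |w × v| / |v| = √786 / √17 ≈ 6.80.

6.80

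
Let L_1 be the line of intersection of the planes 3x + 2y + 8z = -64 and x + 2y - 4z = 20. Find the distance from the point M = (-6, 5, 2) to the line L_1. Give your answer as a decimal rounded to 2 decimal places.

Direction of L_1: (3, 2, 8) × (1, 2, -4) = (-24, 20, 4).
A point on L_1: solving the two plane equations with x = -6 gives (-6, 1, -6).
Taking (-6, 1, -6) on L_1 with direction v = (-24, 20, 4): w = M − (-6, 1, -6) = (0, 4, 8), and w × v = (-144, -192, 96).
Distance = |w × v| / |v| = √66816 / √992 ≈ 8.21.

8.21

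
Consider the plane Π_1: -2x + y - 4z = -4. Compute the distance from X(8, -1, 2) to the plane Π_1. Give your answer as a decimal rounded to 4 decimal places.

4.5826

n·X − d = (-2)·(8) + (1)·(-1) + (-4)·(2) − (-4) = -21; |n| = √21.
Distance = |-21| / √21 = 21/√21 ≈ 4.5826.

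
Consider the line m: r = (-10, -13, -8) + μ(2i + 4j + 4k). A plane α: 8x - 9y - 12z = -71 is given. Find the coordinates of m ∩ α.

(-4, -1, 4)

Substitute r = (-10, -13, -8) + t(2, 4, 4) into the plane: 133 + (-68)t = -71, so t = 3.
Intersection: (-10, -13, -8) + 3·(2, 4, 4) = (-4, -1, 4).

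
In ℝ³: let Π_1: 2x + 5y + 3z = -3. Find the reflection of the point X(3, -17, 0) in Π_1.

λ = (n·X − d)/|n|² = (-79 − (-3))/38 = -2.
Reflection = X − 2λn = (3, -17, 0) − (-4)·(2, 5, 3) = (11, 3, 12).

(11, 3, 12)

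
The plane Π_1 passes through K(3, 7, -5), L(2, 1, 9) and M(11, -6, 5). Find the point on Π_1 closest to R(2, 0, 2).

KL = (-1, -6, 14), KM = (8, -13, 10); a normal to Π_1 is KL × KM = (122, 122, 61).
Using K: Π_1 has equation 122x + 122y + 61z = 915.
Foot = R − λn with λ = (n·R − d)/|n|² = (366 − 915)/33489 = -1/61.
Foot = (2, 0, 2) − (-1/61)·(122, 122, 61) = (4, 2, 3).

(4, 2, 3)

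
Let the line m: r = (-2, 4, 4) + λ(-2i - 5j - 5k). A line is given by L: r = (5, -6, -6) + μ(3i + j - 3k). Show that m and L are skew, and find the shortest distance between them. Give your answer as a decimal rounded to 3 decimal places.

Common perpendicular direction n = (-2, -5, -5) × (3, 1, -3) = (20, -21, 13).
With w = (5, -6, -6) − (-2, 4, 4) = (7, -10, -10), w · n = 220.
Since n ≠ 0 the lines are not parallel, and w · n = 220 ≠ 0 so they do not intersect; hence they are skew.
Distance = |w · n| / |n| = |220| / √1010 ≈ 6.922.

6.922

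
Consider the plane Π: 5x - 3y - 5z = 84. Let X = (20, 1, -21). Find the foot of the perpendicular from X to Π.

(10, 7, -11)

Foot = X − λn with λ = (n·X − d)/|n|² = (202 − 84)/59 = 2.
Foot = (20, 1, -21) − 2·(5, -3, -5) = (10, 7, -11).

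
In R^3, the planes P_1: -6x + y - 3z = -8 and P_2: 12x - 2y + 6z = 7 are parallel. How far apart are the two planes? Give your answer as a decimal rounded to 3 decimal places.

Rescale P_2 by 1/(-2): -6x + y - 3z = -7/2. Then distance = |-8 − (-7/2)| / √46 ≈ 0.663.

0.663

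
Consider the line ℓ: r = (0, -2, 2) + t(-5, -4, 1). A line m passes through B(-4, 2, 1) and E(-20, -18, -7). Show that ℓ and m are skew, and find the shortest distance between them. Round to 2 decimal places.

A direction vector for m is E − B = (-16, -20, -8).
Common perpendicular direction n = (-5, -4, 1) × (-16, -20, -8) = (52, -56, 36).
With w = (-4, 2, 1) − (0, -2, 2) = (-4, 4, -1), w · n = -468.
Since n ≠ 0 the lines are not parallel, and w · n = -468 ≠ 0 so they do not intersect; hence they are skew.
Distance = |w · n| / |n| = |-468| / √7136 ≈ 5.54.

5.54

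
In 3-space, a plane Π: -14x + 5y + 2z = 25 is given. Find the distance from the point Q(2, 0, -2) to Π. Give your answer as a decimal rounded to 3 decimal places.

3.800

n·Q − d = (-14)·(2) + (5)·(0) + (2)·(-2) − 25 = -57; |n| = √225.
Distance = |-57| / √225 = 57/√225 ≈ 3.800.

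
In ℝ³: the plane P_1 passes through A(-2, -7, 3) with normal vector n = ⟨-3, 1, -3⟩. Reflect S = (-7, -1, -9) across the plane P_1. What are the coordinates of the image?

P_1: n·r = n·A gives -3x + y - 3z = -10.
λ = (n·S − d)/|n|² = (47 − (-10))/19 = 3.
Reflection = S − 2λn = (-7, -1, -9) − 6·(-3, 1, -3) = (11, -7, 9).

(11, -7, 9)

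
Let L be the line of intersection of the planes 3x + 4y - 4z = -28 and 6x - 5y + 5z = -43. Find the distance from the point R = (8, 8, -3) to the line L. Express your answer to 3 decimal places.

18.111

Direction of L: (3, 4, -4) × (6, -5, 5) = (0, -39, -39).
A point on L: solving the two plane equations with y = -4 gives (-8, -4, -3).
Taking (-8, -4, -3) on L with direction v = (0, -39, -39): w = R − (-8, -4, -3) = (16, 12, 0), and w × v = (-468, 624, -624).
Distance = |w × v| / |v| = √997776 / √3042 ≈ 18.111.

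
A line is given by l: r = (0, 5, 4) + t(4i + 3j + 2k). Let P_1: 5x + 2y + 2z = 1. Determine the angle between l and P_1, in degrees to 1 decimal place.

75.9

sin θ = |n·v| / (|n||v|) = |30| / (√33 · √29) = 0.96976.
θ ≈ 75.9°.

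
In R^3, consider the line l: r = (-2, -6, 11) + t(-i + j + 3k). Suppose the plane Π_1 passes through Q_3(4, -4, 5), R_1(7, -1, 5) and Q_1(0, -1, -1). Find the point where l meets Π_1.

(0, -8, 5)

Q_3R_1 = (3, 3, 0), Q_3Q_1 = (-4, 3, -6); a normal to Π_1 is Q_3R_1 × Q_3Q_1 = (-18, 18, 21).
Using Q_3: Π_1 has equation -18x + 18y + 21z = -39.
Substitute r = (-2, -6, 11) + t(-1, 1, 3) into the plane: 159 + 99t = -39, so t = -2.
Intersection: (-2, -6, 11) + (-2)·(-1, 1, 3) = (0, -8, 5).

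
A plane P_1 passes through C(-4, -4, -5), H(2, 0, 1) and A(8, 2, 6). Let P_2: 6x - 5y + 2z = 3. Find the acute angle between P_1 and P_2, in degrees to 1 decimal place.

87.3

CH = (6, 4, 6), CA = (12, 6, 11); a normal to P_1 is CH × CA = (8, 6, -12).
Using C: P_1 has equation 8x + 6y - 12z = 4.
cos θ = |n₁·n₂| / (|n₁||n₂|) = |-6| / (√244 · √65).
θ = arccos(0.04764) ≈ 87.3°.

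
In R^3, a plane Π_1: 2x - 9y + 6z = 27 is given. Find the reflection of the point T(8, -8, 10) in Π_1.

λ = (n·T − d)/|n|² = (148 − 27)/121 = 1.
Reflection = T − 2λn = (8, -8, 10) − 2·(2, -9, 6) = (4, 10, -2).

(4, 10, -2)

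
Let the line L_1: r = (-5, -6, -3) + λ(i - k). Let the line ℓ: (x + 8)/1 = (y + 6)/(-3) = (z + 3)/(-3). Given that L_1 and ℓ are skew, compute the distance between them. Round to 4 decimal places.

ℓ has direction (1, -3, -3) through (-8, -6, -3).
Common perpendicular direction n = (1, 0, -1) × (1, -3, -3) = (-3, 2, -3).
With w = (-8, -6, -3) − (-5, -6, -3) = (-3, 0, 0), w · n = 9.
Distance = |w · n| / |n| = |9| / √22 ≈ 1.9188.

1.9188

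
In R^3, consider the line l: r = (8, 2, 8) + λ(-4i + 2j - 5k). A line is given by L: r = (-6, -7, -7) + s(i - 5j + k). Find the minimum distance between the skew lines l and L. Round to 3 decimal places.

Common perpendicular direction n = (-4, 2, -5) × (1, -5, 1) = (-23, -1, 18).
With w = (-6, -7, -7) − (8, 2, 8) = (-14, -9, -15), w · n = 61.
Distance = |w · n| / |n| = |61| / √854 ≈ 2.087.

2.087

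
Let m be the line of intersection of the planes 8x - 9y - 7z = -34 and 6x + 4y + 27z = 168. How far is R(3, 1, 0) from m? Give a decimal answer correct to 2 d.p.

Direction of m: (8, -9, -7) × (6, 4, 27) = (-215, -258, 86).
A point on m: solving the two plane equations with x = -4 gives (-4, -6, 8).
Taking (-4, -6, 8) on m with direction v = (-215, -258, 86): w = R − (-4, -6, 8) = (7, 7, -8), and w × v = (-1462, 1118, -301).
Distance = |w × v| / |v| = √3477969 / √120185 ≈ 5.38.

5.38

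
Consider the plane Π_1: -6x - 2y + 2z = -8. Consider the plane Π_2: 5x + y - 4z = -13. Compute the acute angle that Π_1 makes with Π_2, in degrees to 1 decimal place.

cos θ = |n₁·n₂| / (|n₁||n₂|) = |-40| / (√44 · √42).
θ = arccos(0.93048) ≈ 21.5°.

21.5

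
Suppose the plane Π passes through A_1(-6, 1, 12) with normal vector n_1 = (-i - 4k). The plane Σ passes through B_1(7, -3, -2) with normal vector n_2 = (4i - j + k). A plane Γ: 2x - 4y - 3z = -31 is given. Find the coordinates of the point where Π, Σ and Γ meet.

(6, 4, 9)

Π: n_1·r = n_1·A_1 gives -x - 4z = -42.
Σ: n_2·r = n_2·B_1 gives 4x - y + z = 29.
Solving the 3×3 linear system -x - 4z = -42, 4x - y + z = 29, 2x - 4y - 3z = -31 (e.g. by elimination or Cramer's rule, determinant = 49) gives (6, 4, 9).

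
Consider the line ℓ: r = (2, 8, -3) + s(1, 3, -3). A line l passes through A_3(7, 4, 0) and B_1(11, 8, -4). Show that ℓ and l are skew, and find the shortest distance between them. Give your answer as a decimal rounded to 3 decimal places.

A direction vector for l is B_1 − A_3 = (4, 4, -4).
Common perpendicular direction n = (1, 3, -3) × (4, 4, -4) = (0, -8, -8).
With w = (7, 4, 0) − (2, 8, -3) = (5, -4, 3), w · n = 8.
Since n ≠ 0 the lines are not parallel, and w · n = 8 ≠ 0 so they do not intersect; hence they are skew.
Distance = |w · n| / |n| = |8| / √128 ≈ 0.707.

0.707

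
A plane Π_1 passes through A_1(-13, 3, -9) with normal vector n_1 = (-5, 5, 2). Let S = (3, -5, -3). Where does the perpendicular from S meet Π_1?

Π_1: n_1·r = n_1·A_1 gives -5x + 5y + 2z = 62.
Foot = S − λn with λ = (n·S − d)/|n|² = (-46 − 62)/54 = -2.
Foot = (3, -5, -3) − (-2)·(-5, 5, 2) = (-7, 5, 1).

(-7, 5, 1)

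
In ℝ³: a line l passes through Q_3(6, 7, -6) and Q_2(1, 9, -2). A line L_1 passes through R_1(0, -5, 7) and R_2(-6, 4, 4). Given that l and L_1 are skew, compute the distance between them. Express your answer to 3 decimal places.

A direction vector for l is Q_2 − Q_3 = (-5, 2, 4).
A direction vector for L_1 is R_2 − R_1 = (-6, 9, -3).
Common perpendicular direction n = (-5, 2, 4) × (-6, 9, -3) = (-42, -39, -33).
With w = (0, -5, 7) − (6, 7, -6) = (-6, -12, 13), w · n = 291.
Distance = |w · n| / |n| = |291| / √4374 ≈ 4.400.

4.400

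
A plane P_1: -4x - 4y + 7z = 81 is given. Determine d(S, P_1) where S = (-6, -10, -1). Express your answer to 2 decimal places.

n·S − d = (-4)·(-6) + (-4)·(-10) + (7)·(-1) − 81 = -24; |n| = √81.
Distance = |-24| / √81 = 24/√81 ≈ 2.67.

2.67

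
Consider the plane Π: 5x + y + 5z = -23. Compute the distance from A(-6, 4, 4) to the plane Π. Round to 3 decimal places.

2.380

n·A − d = (5)·(-6) + (1)·(4) + (5)·(4) − (-23) = 17; |n| = √51.
Distance = |17| / √51 = 17/√51 ≈ 2.380.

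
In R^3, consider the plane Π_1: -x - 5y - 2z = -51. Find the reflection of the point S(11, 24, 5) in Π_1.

(5, -6, -7)

λ = (n·S − d)/|n|² = (-141 − (-51))/30 = -3.
Reflection = S − 2λn = (11, 24, 5) − (-6)·(-1, -5, -2) = (5, -6, -7).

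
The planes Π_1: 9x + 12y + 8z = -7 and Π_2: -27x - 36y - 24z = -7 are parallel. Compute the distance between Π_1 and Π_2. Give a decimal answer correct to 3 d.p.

Rescale Π_2 by 1/(-3): 9x + 12y + 8z = 7/3. Then distance = |-7 − (7/3)| / √289 ≈ 0.549.

0.549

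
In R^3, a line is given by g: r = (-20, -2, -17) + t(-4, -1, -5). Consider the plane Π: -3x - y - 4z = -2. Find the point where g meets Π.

Substitute r = (-20, -2, -17) + t(-4, -1, -5) into the plane: 130 + 33t = -2, so t = -4.
Intersection: (-20, -2, -17) + (-4)·(-4, -1, -5) = (-4, 2, 3).

(-4, 2, 3)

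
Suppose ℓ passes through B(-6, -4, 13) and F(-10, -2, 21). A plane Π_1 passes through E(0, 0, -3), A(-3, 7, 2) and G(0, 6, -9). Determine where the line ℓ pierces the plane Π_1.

(2, -8, -3)

A direction vector for ℓ is F − B = (-4, 2, 8).
EA = (-3, 7, 5), EG = (0, 6, -6); a normal to Π_1 is EA × EG = (-72, -18, -18).
Using E: Π_1 has equation -72x - 18y - 18z = 54.
Substitute r = (-6, -4, 13) + t(-4, 2, 8) into the plane: 270 + 108t = 54, so t = -2.
Intersection: (-6, -4, 13) + (-2)·(-4, 2, 8) = (2, -8, -3).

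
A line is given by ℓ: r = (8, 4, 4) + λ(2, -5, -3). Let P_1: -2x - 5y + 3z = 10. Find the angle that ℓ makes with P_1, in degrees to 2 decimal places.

sin θ = |n·v| / (|n||v|) = |12| / (√38 · √38) = 0.31579.
θ ≈ 18.41°.

18.41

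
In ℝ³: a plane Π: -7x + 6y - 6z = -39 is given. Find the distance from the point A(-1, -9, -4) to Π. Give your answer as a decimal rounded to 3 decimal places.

n·A − d = (-7)·(-1) + (6)·(-9) + (-6)·(-4) − (-39) = 16; |n| = √121.
Distance = |16| / √121 = 16/√121 ≈ 1.455.

1.455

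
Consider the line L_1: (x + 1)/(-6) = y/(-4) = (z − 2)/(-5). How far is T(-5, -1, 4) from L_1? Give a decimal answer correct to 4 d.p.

4.0978

L_1 has direction (-6, -4, -5) through (-1, 0, 2).
Taking (-1, 0, 2) on L_1 with direction v = (-6, -4, -5): w = T − (-1, 0, 2) = (-4, -1, 2), and w × v = (13, -32, 10).
Distance = |w × v| / |v| = √1293 / √77 ≈ 4.0978.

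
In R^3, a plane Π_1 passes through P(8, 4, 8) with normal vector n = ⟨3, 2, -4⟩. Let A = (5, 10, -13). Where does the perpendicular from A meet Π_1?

(-4, 4, -1)

Π_1: n·r = n·P gives 3x + 2y - 4z = 0.
Foot = A − λn with λ = (n·A − d)/|n|² = (87 − 0)/29 = 3.
Foot = (5, 10, -13) − 3·(3, 2, -4) = (-4, 4, -1).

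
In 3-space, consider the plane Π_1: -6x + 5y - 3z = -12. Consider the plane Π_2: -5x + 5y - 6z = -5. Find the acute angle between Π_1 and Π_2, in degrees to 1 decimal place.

19.8

cos θ = |n₁·n₂| / (|n₁||n₂|) = |73| / (√70 · √86).
θ = arccos(0.94086) ≈ 19.8°.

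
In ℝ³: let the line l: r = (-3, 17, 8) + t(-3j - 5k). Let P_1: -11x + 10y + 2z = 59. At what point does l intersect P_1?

(-3, 5, -12)

Substitute r = (-3, 17, 8) + t(0, -3, -5) into the plane: 219 + (-40)t = 59, so t = 4.
Intersection: (-3, 17, 8) + 4·(0, -3, -5) = (-3, 5, -12).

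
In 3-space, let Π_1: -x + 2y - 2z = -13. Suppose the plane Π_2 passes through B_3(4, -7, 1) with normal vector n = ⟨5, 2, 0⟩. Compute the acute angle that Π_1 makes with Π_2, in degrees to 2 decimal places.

86.45

Π_2: n·r = n·B_3 gives 5x + 2y = 6.
cos θ = |n₁·n₂| / (|n₁||n₂|) = |-1| / (√9 · √29).
θ = arccos(0.06190) ≈ 86.45°.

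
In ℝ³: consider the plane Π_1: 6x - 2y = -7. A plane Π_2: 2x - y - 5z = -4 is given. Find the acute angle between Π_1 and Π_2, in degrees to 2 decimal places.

cos θ = |n₁·n₂| / (|n₁||n₂|) = |14| / (√40 · √30).
θ = arccos(0.40415) ≈ 66.16°.

66.16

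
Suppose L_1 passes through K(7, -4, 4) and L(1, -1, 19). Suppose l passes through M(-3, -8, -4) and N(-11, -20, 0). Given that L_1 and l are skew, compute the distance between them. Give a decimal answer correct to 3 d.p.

9.798

A direction vector for L_1 is L − K = (-6, 3, 15).
A direction vector for l is N − M = (-8, -12, 4).
Common perpendicular direction n = (-6, 3, 15) × (-8, -12, 4) = (192, -96, 96).
With w = (-3, -8, -4) − (7, -4, 4) = (-10, -4, -8), w · n = -2304.
Distance = |w · n| / |n| = |-2304| / √55296 ≈ 9.798.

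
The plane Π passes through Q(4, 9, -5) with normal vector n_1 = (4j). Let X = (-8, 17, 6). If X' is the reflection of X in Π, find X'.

(-8, 1, 6)

Π: n_1·r = n_1·Q gives 4y = 36.
λ = (n·X − d)/|n|² = (68 − 36)/16 = 2.
Reflection = X − 2λn = (-8, 17, 6) − 4·(0, 4, 0) = (-8, 1, 6).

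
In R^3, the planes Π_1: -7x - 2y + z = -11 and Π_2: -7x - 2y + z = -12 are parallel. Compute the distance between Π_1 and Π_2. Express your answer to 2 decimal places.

0.14

Same normal n = (-7, -2, 1) with |n| = √54; distance = |-11 − (-12)| / |n| = 1/√54 ≈ 0.14.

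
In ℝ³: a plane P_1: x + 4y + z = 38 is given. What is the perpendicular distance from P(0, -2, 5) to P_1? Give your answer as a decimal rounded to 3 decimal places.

9.664

n·P − d = (1)·(0) + (4)·(-2) + (1)·(5) − 38 = -41; |n| = √18.
Distance = |-41| / √18 = 41/√18 ≈ 9.664.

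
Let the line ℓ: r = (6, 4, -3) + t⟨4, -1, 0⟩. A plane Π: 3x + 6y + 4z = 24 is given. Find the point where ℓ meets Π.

(2, 5, -3)

Substitute r = (6, 4, -3) + t(4, -1, 0) into the plane: 30 + 6t = 24, so t = -1.
Intersection: (6, 4, -3) + (-1)·(4, -1, 0) = (2, 5, -3).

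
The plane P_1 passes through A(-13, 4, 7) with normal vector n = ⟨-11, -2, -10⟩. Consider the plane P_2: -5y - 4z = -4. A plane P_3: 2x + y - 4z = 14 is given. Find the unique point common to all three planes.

P_1: n·r = n·A gives -11x - 2y - 10z = 65.
Solving the 3×3 linear system -11x - 2y - 10z = 65, -5y - 4z = -4, 2x + y - 4z = 14 (e.g. by elimination or Cramer's rule, determinant = -348) gives (-3, 4, -4).

(-3, 4, -4)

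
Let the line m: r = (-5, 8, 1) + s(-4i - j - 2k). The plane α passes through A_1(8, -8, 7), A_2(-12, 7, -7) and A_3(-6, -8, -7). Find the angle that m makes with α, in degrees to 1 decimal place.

20.9

A_1A_2 = (-20, 15, -14), A_1A_3 = (-14, 0, -14); a normal to α is A_1A_2 × A_1A_3 = (-210, -84, 210).
Using A_1: α has equation -210x - 84y + 210z = 462.
sin θ = |n·v| / (|n||v|) = |504| / (√95256 · √21) = 0.35635.
θ ≈ 20.9°.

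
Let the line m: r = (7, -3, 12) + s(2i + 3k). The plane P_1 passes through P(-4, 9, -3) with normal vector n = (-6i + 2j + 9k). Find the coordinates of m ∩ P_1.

P_1: n·r = n·P gives -6x + 2y + 9z = 15.
Substitute r = (7, -3, 12) + t(2, 0, 3) into the plane: 60 + 15t = 15, so t = -3.
Intersection: (7, -3, 12) + (-3)·(2, 0, 3) = (1, -3, 3).

(1, -3, 3)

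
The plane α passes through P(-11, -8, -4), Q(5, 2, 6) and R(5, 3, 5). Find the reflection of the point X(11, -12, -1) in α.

(-9, 4, 15)

PQ = (16, 10, 10), PR = (16, 11, 9); a normal to α is PQ × PR = (-20, 16, 16).
Using P: α has equation -20x + 16y + 16z = 28.
λ = (n·X − d)/|n|² = (-428 − 28)/912 = -1/2.
Reflection = X − 2λn = (11, -12, -1) − (-1)·(-20, 16, 16) = (-9, 4, 15).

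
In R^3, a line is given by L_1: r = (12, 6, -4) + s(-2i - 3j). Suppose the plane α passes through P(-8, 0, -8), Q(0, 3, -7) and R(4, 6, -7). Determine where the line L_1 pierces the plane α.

(8, 0, -4)

PQ = (8, 3, 1), PR = (12, 6, 1); a normal to α is PQ × PR = (-3, 4, 12).
Using P: α has equation -3x + 4y + 12z = -72.
Substitute r = (12, 6, -4) + t(-2, -3, 0) into the plane: -60 + (-6)t = -72, so t = 2.
Intersection: (12, 6, -4) + 2·(-2, -3, 0) = (8, 0, -4).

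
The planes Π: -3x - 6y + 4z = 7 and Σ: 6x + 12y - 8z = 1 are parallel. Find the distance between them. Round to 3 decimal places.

Rescale Σ by 1/(-2): -3x - 6y + 4z = -1/2. Then distance = |7 − (-1/2)| / √61 ≈ 0.960.

0.960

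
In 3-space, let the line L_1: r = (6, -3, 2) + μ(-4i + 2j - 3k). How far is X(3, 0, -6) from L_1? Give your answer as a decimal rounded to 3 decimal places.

4.601

Taking (6, -3, 2) on L_1 with direction v = (-4, 2, -3): w = X − (6, -3, 2) = (-3, 3, -8), and w × v = (7, 23, 6).
Distance = |w × v| / |v| = √614 / √29 ≈ 4.601.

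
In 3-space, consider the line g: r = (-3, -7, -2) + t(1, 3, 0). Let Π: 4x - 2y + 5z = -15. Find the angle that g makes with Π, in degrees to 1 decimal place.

5.4

sin θ = |n·v| / (|n||v|) = |-2| / (√45 · √10) = 0.09428.
θ ≈ 5.4°.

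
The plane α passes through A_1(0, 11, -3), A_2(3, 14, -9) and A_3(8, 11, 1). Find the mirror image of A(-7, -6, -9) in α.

(-13, 24, 3)

A_1A_2 = (3, 3, -6), A_1A_3 = (8, 0, 4); a normal to α is A_1A_2 × A_1A_3 = (12, -60, -24).
Using A_1: α has equation 12x - 60y - 24z = -588.
λ = (n·A − d)/|n|² = (492 − (-588))/4320 = 1/4.
Reflection = A − 2λn = (-7, -6, -9) − (1/2)·(12, -60, -24) = (-13, 24, 3).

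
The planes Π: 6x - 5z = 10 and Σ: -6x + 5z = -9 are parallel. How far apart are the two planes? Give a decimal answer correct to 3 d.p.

Rescale Σ by 1/(-1): 6x - 5z = 9. Then distance = |10 − 9| / √61 ≈ 0.128.

0.128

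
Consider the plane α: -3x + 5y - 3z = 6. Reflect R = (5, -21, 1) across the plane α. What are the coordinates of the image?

λ = (n·R − d)/|n|² = (-123 − 6)/43 = -3.
Reflection = R − 2λn = (5, -21, 1) − (-6)·(-3, 5, -3) = (-13, 9, -17).

(-13, 9, -17)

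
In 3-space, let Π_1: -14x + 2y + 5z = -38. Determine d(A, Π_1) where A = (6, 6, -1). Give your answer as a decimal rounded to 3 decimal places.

n·A − d = (-14)·(6) + (2)·(6) + (5)·(-1) − (-38) = -39; |n| = √225.
Distance = |-39| / √225 = 39/√225 ≈ 2.600.

2.600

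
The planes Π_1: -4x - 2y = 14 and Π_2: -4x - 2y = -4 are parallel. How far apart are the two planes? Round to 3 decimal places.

4.025

Same normal n = (-4, -2, 0) with |n| = √20; distance = |14 − (-4)| / |n| = 18/√20 ≈ 4.025.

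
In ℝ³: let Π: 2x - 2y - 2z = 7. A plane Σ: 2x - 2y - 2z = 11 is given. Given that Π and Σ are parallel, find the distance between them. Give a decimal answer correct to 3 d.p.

Same normal n = (2, -2, -2) with |n| = √12; distance = |7 − 11| / |n| = 4/√12 ≈ 1.155.

1.155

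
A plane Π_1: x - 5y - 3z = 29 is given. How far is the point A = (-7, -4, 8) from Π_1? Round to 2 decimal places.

6.76

n·A − d = (1)·(-7) + (-5)·(-4) + (-3)·(8) − 29 = -40; |n| = √35.
Distance = |-40| / √35 = 40/√35 ≈ 6.76.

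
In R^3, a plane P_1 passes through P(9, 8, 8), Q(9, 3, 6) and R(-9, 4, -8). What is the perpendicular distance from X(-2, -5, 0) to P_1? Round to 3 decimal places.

PQ = (0, -5, -2), PR = (-18, -4, -16); a normal to P_1 is PQ × PR = (72, 36, -90).
Using P: P_1 has equation 72x + 36y - 90z = 216.
n·X − d = (72)·(-2) + (36)·(-5) + (-90)·(0) − 216 = -540; |n| = √14580.
Distance = |-540| / √14580 = 540/√14580 ≈ 4.472.

4.472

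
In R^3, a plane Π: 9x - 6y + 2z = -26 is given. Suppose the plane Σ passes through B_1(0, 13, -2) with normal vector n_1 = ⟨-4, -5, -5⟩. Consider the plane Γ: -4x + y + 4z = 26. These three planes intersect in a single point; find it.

Σ: n_1·r = n_1·B_1 gives -4x - 5y - 5z = -55.
Solving the 3×3 linear system 9x - 6y + 2z = -26, -4x - 5y - 5z = -55, -4x + y + 4z = 26 (e.g. by elimination or Cramer's rule, determinant = -399) gives (0, 6, 5).

(0, 6, 5)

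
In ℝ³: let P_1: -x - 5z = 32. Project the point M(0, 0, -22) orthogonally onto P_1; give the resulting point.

Foot = M − λn with λ = (n·M − d)/|n|² = (110 − 32)/26 = 3.
Foot = (0, 0, -22) − 3·(-1, 0, -5) = (3, 0, -7).

(3, 0, -7)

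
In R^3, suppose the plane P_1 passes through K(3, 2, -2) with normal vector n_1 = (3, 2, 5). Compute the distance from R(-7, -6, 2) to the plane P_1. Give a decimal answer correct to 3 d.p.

4.218

P_1: n_1·r = n_1·K gives 3x + 2y + 5z = 3.
n·R − d = (3)·(-7) + (2)·(-6) + (5)·(2) − 3 = -26; |n| = √38.
Distance = |-26| / √38 = 26/√38 ≈ 4.218.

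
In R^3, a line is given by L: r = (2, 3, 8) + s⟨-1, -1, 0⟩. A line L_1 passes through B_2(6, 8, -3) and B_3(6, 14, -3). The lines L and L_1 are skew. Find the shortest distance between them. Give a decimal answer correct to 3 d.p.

A direction vector for L_1 is B_3 − B_2 = (0, 6, 0).
Common perpendicular direction n = (-1, -1, 0) × (0, 6, 0) = (0, 0, -6).
With w = (6, 8, -3) − (2, 3, 8) = (4, 5, -11), w · n = 66.
Distance = |w · n| / |n| = |66| / √36 ≈ 11.000.

11.000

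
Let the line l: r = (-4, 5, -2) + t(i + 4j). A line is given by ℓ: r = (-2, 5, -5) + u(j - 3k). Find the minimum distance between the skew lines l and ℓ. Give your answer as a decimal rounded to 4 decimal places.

2.1757

Common perpendicular direction n = (1, 4, 0) × (0, 1, -3) = (-12, 3, 1).
With w = (-2, 5, -5) − (-4, 5, -2) = (2, 0, -3), w · n = -27.
Distance = |w · n| / |n| = |-27| / √154 ≈ 2.1757.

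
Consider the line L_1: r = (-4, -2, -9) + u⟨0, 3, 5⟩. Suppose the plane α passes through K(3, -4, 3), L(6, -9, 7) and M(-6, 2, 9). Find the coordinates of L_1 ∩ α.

(-4, 4, 1)

KL = (3, -5, 4), KM = (-9, 6, 6); a normal to α is KL × KM = (-54, -54, -27).
Using K: α has equation -54x - 54y - 27z = -27.
Substitute r = (-4, -2, -9) + t(0, 3, 5) into the plane: 567 + (-297)t = -27, so t = 2.
Intersection: (-4, -2, -9) + 2·(0, 3, 5) = (-4, 4, 1).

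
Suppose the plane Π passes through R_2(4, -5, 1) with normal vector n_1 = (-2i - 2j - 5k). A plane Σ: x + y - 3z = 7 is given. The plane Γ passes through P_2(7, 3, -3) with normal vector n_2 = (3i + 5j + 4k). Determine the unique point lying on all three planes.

(-4, 8, -1)

Π: n_1·r = n_1·R_2 gives -2x - 2y - 5z = -3.
Γ: n_2·r = n_2·P_2 gives 3x + 5y + 4z = 24.
Solving the 3×3 linear system -2x - 2y - 5z = -3, x + y - 3z = 7, 3x + 5y + 4z = 24 (e.g. by elimination or Cramer's rule, determinant = -22) gives (-4, 8, -1).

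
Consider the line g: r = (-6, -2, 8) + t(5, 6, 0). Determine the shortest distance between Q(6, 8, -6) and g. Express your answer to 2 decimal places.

14.28

Taking (-6, -2, 8) on g with direction v = (5, 6, 0): w = Q − (-6, -2, 8) = (12, 10, -14), and w × v = (84, -70, 22).
Distance = |w × v| / |v| = √12440 / √61 ≈ 14.28.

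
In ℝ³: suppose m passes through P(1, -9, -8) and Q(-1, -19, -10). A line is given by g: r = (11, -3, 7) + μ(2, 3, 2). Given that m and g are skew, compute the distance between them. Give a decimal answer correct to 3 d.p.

3.536

A direction vector for m is Q − P = (-2, -10, -2).
Common perpendicular direction n = (-2, -10, -2) × (2, 3, 2) = (-14, 0, 14).
With w = (11, -3, 7) − (1, -9, -8) = (10, 6, 15), w · n = 70.
Distance = |w · n| / |n| = |70| / √392 ≈ 3.536.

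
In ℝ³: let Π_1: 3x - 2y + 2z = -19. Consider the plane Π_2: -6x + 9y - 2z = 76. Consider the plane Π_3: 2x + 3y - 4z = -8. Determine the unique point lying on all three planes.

Solving the 3×3 linear system 3x - 2y + 2z = -19, -6x + 9y - 2z = 76, 2x + 3y - 4z = -8 (e.g. by elimination or Cramer's rule, determinant = -106) gives (-5, 6, 4).

(-5, 6, 4)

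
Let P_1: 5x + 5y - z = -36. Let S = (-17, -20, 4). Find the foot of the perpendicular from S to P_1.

(-2, -5, 1)

Foot = S − λn with λ = (n·S − d)/|n|² = (-189 − (-36))/51 = -3.
Foot = (-17, -20, 4) − (-3)·(5, 5, -1) = (-2, -5, 1).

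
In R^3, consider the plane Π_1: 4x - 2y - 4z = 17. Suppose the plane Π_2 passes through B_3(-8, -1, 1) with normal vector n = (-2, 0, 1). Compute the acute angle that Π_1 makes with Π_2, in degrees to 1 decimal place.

Π_2: n·r = n·B_3 gives -2x + z = 17.
cos θ = |n₁·n₂| / (|n₁||n₂|) = |-12| / (√36 · √5).
θ = arccos(0.89443) ≈ 26.6°.

26.6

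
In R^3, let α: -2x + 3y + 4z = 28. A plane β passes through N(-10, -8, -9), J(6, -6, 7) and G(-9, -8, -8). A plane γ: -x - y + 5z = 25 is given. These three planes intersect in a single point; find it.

NJ = (16, 2, 16), NG = (1, 0, 1); a normal to β is NJ × NG = (2, 0, -2).
Using N: β has equation 2x - 2z = -2.
Solving the 3×3 linear system -2x + 3y + 4z = 28, 2x - 2z = -2, -x - y + 5z = 25 (e.g. by elimination or Cramer's rule, determinant = -28) gives (6, 4, 7).

(6, 4, 7)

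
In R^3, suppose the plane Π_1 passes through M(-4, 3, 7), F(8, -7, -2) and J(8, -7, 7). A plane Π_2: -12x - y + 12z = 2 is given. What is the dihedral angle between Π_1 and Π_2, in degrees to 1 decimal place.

MF = (12, -10, -9), MJ = (12, -10, 0); a normal to Π_1 is MF × MJ = (-90, -108, 0).
Using M: Π_1 has equation -90x - 108y = 36.
cos θ = |n₁·n₂| / (|n₁||n₂|) = |1188| / (√19764 · √289).
θ = arccos(0.49708) ≈ 60.2°.

60.2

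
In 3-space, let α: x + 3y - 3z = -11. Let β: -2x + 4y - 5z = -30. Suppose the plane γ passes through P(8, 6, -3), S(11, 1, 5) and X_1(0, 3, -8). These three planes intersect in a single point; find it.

PS = (3, -5, 8), PX_1 = (-8, -3, -5); a normal to γ is PS × PX_1 = (49, -49, -49).
Using P: γ has equation 49x - 49y - 49z = 245.
Solving the 3×3 linear system x + 3y - 3z = -11, -2x + 4y - 5z = -30, 49x - 49y - 49z = 245 (e.g. by elimination or Cramer's rule, determinant = -1176) gives (4, -3, 2).

(4, -3, 2)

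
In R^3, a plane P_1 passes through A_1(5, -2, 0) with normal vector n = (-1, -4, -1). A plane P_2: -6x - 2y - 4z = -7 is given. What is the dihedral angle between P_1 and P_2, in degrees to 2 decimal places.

55.46

P_1: n·r = n·A_1 gives -x - 4y - z = 3.
cos θ = |n₁·n₂| / (|n₁||n₂|) = |18| / (√18 · √56).
θ = arccos(0.56695) ≈ 55.46°.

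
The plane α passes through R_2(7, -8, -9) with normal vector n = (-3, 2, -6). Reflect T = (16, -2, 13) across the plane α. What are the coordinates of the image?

(-2, 10, -23)

α: n·r = n·R_2 gives -3x + 2y - 6z = 17.
λ = (n·T − d)/|n|² = (-130 − 17)/49 = -3.
Reflection = T − 2λn = (16, -2, 13) − (-6)·(-3, 2, -6) = (-2, 10, -23).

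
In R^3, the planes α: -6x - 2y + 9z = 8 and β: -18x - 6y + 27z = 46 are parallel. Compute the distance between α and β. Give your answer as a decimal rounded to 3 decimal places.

Rescale β by 1/3: -6x - 2y + 9z = 46/3. Then distance = |8 − (46/3)| / √121 ≈ 0.667.

0.667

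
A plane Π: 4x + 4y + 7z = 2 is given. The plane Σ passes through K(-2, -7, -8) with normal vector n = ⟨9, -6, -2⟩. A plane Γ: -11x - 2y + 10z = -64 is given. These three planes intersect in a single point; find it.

Σ: n·r = n·K gives 9x - 6y - 2z = 40.
Solving the 3×3 linear system 4x + 4y + 7z = 2, 9x - 6y - 2z = 40, -11x - 2y + 10z = -64 (e.g. by elimination or Cramer's rule, determinant = -1116) gives (4, 0, -2).

(4, 0, -2)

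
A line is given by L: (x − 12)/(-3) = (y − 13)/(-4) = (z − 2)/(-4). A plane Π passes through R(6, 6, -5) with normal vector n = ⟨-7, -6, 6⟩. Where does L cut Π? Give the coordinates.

(6, 5, -6)

L has direction (-3, -4, -4) through (12, 13, 2).
Π: n·r = n·R gives -7x - 6y + 6z = -108.
Substitute r = (12, 13, 2) + t(-3, -4, -4) into the plane: -150 + 21t = -108, so t = 2.
Intersection: (12, 13, 2) + 2·(-3, -4, -4) = (6, 5, -6).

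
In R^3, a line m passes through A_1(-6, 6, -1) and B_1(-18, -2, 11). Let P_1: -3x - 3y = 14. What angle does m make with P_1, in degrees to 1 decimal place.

48.9

A direction vector for m is B_1 − A_1 = (-12, -8, 12).
sin θ = |n·v| / (|n||v|) = |60| / (√18 · √352) = 0.75378.
θ ≈ 48.9°.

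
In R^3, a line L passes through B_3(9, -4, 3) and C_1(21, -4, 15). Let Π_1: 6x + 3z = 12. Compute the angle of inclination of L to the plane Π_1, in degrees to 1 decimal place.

71.6

A direction vector for L is C_1 − B_3 = (12, 0, 12).
sin θ = |n·v| / (|n||v|) = |108| / (√45 · √288) = 0.94868.
θ ≈ 71.6°.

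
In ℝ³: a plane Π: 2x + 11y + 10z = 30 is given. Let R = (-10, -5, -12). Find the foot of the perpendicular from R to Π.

Foot = R − λn with λ = (n·R − d)/|n|² = (-195 − 30)/225 = -1.
Foot = (-10, -5, -12) − (-1)·(2, 11, 10) = (-8, 6, -2).

(-8, 6, -2)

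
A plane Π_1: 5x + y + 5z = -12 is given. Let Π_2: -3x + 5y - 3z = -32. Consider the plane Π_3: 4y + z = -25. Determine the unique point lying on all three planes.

(-4, -7, 3)

Solving the 3×3 linear system 5x + y + 5z = -12, -3x + 5y - 3z = -32, 4y + z = -25 (e.g. by elimination or Cramer's rule, determinant = 28) gives (-4, -7, 3).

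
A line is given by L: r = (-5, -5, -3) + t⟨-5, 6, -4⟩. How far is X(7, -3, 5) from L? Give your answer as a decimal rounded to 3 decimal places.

11.353

Taking (-5, -5, -3) on L with direction v = (-5, 6, -4): w = X − (-5, -5, -3) = (12, 2, 8), and w × v = (-56, 8, 82).
Distance = |w × v| / |v| = √9924 / √77 ≈ 11.353.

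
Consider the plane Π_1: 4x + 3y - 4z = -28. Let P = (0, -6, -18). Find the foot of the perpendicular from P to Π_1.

Foot = P − λn with λ = (n·P − d)/|n|² = (54 − (-28))/41 = 2.
Foot = (0, -6, -18) − 2·(4, 3, -4) = (-8, -12, -10).

(-8, -12, -10)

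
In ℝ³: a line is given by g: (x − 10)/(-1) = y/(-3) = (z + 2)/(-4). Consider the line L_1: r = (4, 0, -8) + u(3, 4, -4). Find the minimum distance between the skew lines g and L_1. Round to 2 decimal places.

g has direction (-1, -3, -4) through (10, 0, -2).
Common perpendicular direction n = (-1, -3, -4) × (3, 4, -4) = (28, -16, 5).
With w = (4, 0, -8) − (10, 0, -2) = (-6, 0, -6), w · n = -198.
Distance = |w · n| / |n| = |-198| / √1065 ≈ 6.07.

6.07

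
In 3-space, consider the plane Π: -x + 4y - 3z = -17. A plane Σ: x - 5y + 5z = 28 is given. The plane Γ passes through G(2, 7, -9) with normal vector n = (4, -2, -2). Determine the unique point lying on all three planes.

Γ: n·r = n·G gives 4x - 2y - 2z = 12.
Solving the 3×3 linear system -x + 4y - 3z = -17, x - 5y + 5z = 28, 4x - 2y - 2z = 12 (e.g. by elimination or Cramer's rule, determinant = 14) gives (8, 3, 7).

(8, 3, 7)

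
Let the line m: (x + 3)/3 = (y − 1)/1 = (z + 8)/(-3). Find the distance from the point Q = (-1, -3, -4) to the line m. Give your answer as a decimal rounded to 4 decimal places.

m has direction (3, 1, -3) through (-3, 1, -8).
Taking (-3, 1, -8) on m with direction v = (3, 1, -3): w = Q − (-3, 1, -8) = (2, -4, 4), and w × v = (8, 18, 14).
Distance = |w × v| / |v| = √584 / √19 ≈ 5.5441.

5.5441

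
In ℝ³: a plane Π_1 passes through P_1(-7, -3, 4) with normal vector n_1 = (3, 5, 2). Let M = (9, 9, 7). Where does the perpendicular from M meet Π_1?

Π_1: n_1·r = n_1·P_1 gives 3x + 5y + 2z = -28.
Foot = M − λn with λ = (n·M − d)/|n|² = (86 − (-28))/38 = 3.
Foot = (9, 9, 7) − 3·(3, 5, 2) = (0, -6, 1).

(0, -6, 1)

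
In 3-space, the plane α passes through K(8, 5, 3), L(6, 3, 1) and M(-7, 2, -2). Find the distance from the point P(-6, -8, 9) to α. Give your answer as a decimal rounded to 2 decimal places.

14.61

KL = (-2, -2, -2), KM = (-15, -3, -5); a normal to α is KL × KM = (4, 20, -24).
Using K: α has equation 4x + 20y - 24z = 60.
n·P − d = (4)·(-6) + (20)·(-8) + (-24)·(9) − 60 = -460; |n| = √992.
Distance = |-460| / √992 = 460/√992 ≈ 14.61.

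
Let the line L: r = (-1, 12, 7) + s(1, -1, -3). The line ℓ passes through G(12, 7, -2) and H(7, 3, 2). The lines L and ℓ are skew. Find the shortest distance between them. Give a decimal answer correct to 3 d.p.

8.504

A direction vector for ℓ is H − G = (-5, -4, 4).
Common perpendicular direction n = (1, -1, -3) × (-5, -4, 4) = (-16, 11, -9).
With w = (12, 7, -2) − (-1, 12, 7) = (13, -5, -9), w · n = -182.
Distance = |w · n| / |n| = |-182| / √458 ≈ 8.504.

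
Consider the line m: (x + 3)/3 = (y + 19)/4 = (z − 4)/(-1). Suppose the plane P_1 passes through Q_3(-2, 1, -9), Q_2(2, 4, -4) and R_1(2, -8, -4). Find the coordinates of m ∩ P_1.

(6, -7, 1)

m has direction (3, 4, -1) through (-3, -19, 4).
Q_3Q_2 = (4, 3, 5), Q_3R_1 = (4, -9, 5); a normal to P_1 is Q_3Q_2 × Q_3R_1 = (60, 0, -48).
Using Q_3: P_1 has equation 60x - 48z = 312.
Substitute r = (-3, -19, 4) + t(3, 4, -1) into the plane: -372 + 228t = 312, so t = 3.
Intersection: (-3, -19, 4) + 3·(3, 4, -1) = (6, -7, 1).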